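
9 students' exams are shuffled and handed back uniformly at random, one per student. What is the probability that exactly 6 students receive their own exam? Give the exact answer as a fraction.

1/2160

Choose which 6 of the 9 are fixed: C(9,6) = 84 ways.
The remaining 3 must have no fixed point: D(3) = 2.
P = 84·2/362880 = 1/2160.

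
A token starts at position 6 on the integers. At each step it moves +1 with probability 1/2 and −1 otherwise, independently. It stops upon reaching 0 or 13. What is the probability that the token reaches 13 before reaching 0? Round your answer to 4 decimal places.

0.4615

With a fair step, P(i) = ½P(i−1) + ½P(i+1) with P(0)=0, P(13)=1 has the linear solution P(i) = i/13.
P(6) = 6/13 ≈ 0.4615.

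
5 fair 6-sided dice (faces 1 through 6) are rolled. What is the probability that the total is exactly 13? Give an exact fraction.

There are 6^5 = 7776 equally likely outcomes.
The number of ordered 5-tuples from {1,…,6} summing to 13 is 420.
P(sum = 13) = 420/7776 = 35/648.

35/648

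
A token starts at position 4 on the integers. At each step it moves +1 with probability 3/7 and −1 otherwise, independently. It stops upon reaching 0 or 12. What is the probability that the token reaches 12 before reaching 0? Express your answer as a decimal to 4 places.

0.0707

Let r = q/p = (4/7)/(3/7) = 4/3. The recurrence P(i) = p·P(i+1) + q·P(i−1) with P(0)=0, P(12)=1 gives P(i) = (1 − r^i)/(1 − r^12).
P(4) = (1 − (4/3)^4) / (1 − (4/3)^12) = 6561/92833 ≈ 0.0707.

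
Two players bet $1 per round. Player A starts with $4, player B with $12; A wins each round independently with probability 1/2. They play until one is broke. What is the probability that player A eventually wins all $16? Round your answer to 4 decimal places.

0.2500

With a fair step, P(i) = ½P(i−1) + ½P(i+1) with P(0)=0, P(16)=1 has the linear solution P(i) = i/16.
P(4) = 4/16 = 1/4 ≈ 0.2500.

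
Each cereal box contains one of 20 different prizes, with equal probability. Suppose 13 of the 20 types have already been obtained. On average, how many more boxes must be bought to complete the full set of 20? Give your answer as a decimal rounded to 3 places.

51.857

Starting from 13 distinct types, each trial gives a new one with probability (20−i)/20 when i types are held, so the wait for the next new type is 20/(20−i).
E = 20/7 + 20/6 + 20/5 + 20/4 + 20/3 + 20/2 + 20/1 = 363/7 ≈ 51.857.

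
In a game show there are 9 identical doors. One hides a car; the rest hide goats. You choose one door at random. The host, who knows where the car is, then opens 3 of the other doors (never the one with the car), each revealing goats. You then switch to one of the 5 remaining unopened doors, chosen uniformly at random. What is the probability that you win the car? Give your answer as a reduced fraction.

Your original door holds the car with probability 1/9, so the other 8 collectively hold it with probability 8/9.
The host can always find 3 empty doors to open, so the reveals don't change that 8/9; it is now spread over the 5 remaining unopened doors.
P(win by switching) = (8/9) · (1/5) = 8/45.

8/45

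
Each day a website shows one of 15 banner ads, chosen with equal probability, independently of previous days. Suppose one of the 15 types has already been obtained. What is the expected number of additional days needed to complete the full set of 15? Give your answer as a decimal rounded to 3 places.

48.773

Starting from 1 distinct type, each trial gives a new one with probability (15−i)/15 when i types are held, so the wait for the next new type is 15/(15−i).
E = 15/14 + 15/13 + 15/12 + 15/11 + 15/10 + 15/9 + 15/8 + 15/7 + 15/6 + 15/5 + 15/4 + 15/3 + 15/2 + 15/1 = 1171733/24024 ≈ 48.773.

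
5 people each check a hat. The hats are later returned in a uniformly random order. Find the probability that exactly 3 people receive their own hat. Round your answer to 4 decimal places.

Choose which 3 of the 5 are fixed: C(5,3) = 10 ways.
The remaining 2 must have no fixed point: D(2) = 1.
P = 10·1/120 = 1/12 ≈ 0.0833.

0.0833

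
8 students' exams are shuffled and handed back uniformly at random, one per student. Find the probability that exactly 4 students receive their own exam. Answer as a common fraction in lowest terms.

1/64

Choose which 4 of the 8 are fixed: C(8,4) = 70 ways.
The remaining 4 must have no fixed point: D(4) = 9.
P = 70·9/40320 = 1/64.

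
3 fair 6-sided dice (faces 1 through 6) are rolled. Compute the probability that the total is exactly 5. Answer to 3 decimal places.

0.028

There are 6^3 = 216 equally likely outcomes.
The number of ordered 3-tuples from {1,…,6} summing to 5 is 6.
P(sum = 5) = 6/216 = 1/36 ≈ 0.028.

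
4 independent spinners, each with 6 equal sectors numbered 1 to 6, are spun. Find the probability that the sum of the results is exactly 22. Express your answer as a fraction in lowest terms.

5/648

There are 6^4 = 1296 equally likely outcomes.
The number of ordered 4-tuples from {1,…,6} summing to 22 is 10.
P(sum = 22) = 10/1296 = 5/648.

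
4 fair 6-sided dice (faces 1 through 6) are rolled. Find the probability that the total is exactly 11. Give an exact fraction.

13/162

There are 6^4 = 1296 equally likely outcomes.
The number of ordered 4-tuples from {1,…,6} summing to 11 is 104.
P(sum = 11) = 104/1296 = 13/162.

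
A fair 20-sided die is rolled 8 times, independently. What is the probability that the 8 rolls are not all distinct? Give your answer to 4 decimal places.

P(all 8 different) = 20/20 · 19/20 · ··· · 13/20 ≈ 0.1984.
P(at least two equal) = 1 − 0.1984 = 0.8016.

0.8016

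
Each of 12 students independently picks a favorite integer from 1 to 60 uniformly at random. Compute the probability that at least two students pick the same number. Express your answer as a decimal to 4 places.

It's easier to compute the probability that all 12 are distinct.
P(all distinct) = 60/60 · 59/60 · ··· · 49/60 ≈ 0.3079.
So the probability of at least one match is 1 − 0.3079 = 0.6921.

0.6921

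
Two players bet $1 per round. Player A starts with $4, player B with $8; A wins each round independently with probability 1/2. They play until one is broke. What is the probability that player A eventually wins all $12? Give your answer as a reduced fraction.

With a fair step, P(i) = ½P(i−1) + ½P(i+1) with P(0)=0, P(12)=1 has the linear solution P(i) = i/12.
P(4) = 4/12 = 1/3.

1/3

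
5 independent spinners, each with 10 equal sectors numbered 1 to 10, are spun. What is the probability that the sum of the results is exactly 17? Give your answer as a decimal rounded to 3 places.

There are 10^5 = 100000 equally likely outcomes.
The number of ordered 5-tuples from {1,…,10} summing to 17 is 1745.
P(sum = 17) = 1745/100000 = 349/20000 ≈ 0.017.

0.017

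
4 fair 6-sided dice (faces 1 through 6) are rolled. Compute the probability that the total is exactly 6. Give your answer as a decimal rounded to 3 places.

0.008

There are 6^4 = 1296 equally likely outcomes.
The number of ordered 4-tuples from {1,…,6} summing to 6 is 10.
P(sum = 6) = 10/1296 = 5/648 ≈ 0.008.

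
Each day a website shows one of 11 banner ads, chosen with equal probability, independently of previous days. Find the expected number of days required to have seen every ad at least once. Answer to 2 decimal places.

33.22

After i distinct types are collected, each trial gives a new one with probability (11−i)/11, so the expected wait for the next new type is 11/(11−i).
E = 11/11 + 11/10 + 11/9 + 11/8 + 11/7 + 11/6 + 11/5 + 11/4 + 11/3 + 11/2 + 11/1 = 83711/2520 ≈ 33.22.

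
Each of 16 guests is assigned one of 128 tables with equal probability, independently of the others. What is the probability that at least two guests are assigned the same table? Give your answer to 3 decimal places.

0.624

It's easier to compute the probability that all 16 are distinct.
P(all distinct) = 128/128 · 127/128 · ··· · 113/128 ≈ 0.376.
So the probability of at least one match is 1 − 0.376 = 0.624.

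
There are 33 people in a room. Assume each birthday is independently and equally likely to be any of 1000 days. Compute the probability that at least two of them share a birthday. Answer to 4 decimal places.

0.4136

It's easier to compute the probability that all 33 are distinct.
P(all distinct) = 1000/1000 · 999/1000 · ··· · 968/1000 ≈ 0.5864.
So the probability of at least one match is 1 − 0.5864 = 0.4136.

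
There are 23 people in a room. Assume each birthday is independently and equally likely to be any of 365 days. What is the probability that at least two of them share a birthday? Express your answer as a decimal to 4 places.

It's easier to compute the probability that all 23 are distinct.
P(all distinct) = 365/365 · 364/365 · ··· · 343/365 ≈ 0.4927.
So the probability of at least one match is 1 − 0.4927 = 0.5073.

0.5073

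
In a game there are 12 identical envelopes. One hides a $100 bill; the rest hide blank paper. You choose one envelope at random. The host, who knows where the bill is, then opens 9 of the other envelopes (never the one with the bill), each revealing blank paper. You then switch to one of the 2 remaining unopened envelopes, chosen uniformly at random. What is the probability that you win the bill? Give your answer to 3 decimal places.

Your original envelope holds the bill with probability 1/12, so the other 11 collectively hold it with probability 11/12.
The host can always find 9 empty envelopes to open, so the reveals don't change that 11/12; it is now spread over the 2 remaining unopened envelopes.
P(win by switching) = (11/12) · (1/2) = 11/24 ≈ 0.458.

0.458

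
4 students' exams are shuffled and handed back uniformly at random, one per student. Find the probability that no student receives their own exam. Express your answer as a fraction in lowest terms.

This is the derangement probability: permutations of 4 with no fixed point.
D(4) = 4! · (1 − 1/1! + 1/2! − ··· + (−1)^4/4!) = 9.
P = 9/24 = 3/8.

3/8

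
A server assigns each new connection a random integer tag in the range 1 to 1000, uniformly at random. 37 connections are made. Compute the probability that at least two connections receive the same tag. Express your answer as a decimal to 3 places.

It's easier to compute the probability that all 37 are distinct.
P(all distinct) = 1000/1000 · 999/1000 · ··· · 964/1000 ≈ 0.510.
So the probability of at least one match is 1 − 0.510 = 0.490.

0.490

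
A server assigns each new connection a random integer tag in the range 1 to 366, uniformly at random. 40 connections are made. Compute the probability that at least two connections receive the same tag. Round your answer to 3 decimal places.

0.891

It's easier to compute the probability that all 40 are distinct.
P(all distinct) = 366/366 · 365/366 · ··· · 327/366 ≈ 0.109.
So the probability of at least one match is 1 − 0.109 = 0.891.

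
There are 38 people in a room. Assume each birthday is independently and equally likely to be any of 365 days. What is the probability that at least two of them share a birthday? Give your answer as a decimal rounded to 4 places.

It's easier to compute the probability that all 38 are distinct.
P(all distinct) = 365/365 · 364/365 · ··· · 328/365 ≈ 0.1359.
So the probability of at least one match is 1 − 0.1359 = 0.8641.

0.8641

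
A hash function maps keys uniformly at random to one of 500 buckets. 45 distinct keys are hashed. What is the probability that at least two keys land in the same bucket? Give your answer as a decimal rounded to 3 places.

It's easier to compute the probability that all 45 are distinct.
P(all distinct) = 500/500 · 499/500 · ··· · 456/500 ≈ 0.130.
So the probability of at least one match is 1 − 0.130 = 0.870.

0.870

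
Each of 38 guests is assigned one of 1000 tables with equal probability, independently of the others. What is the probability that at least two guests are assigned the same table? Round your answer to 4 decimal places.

It's easier to compute the probability that all 38 are distinct.
P(all distinct) = 1000/1000 · 999/1000 · ··· · 963/1000 ≈ 0.4907.
So the probability of at least one match is 1 − 0.4907 = 0.5093.

0.5093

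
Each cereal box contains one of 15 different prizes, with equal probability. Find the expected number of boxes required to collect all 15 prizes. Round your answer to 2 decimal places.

After i distinct types are collected, each trial gives a new one with probability (15−i)/15, so the expected wait for the next new type is 15/(15−i).
E = 15/15 + 15/14 + 15/13 + 15/12 + 15/11 + 15/10 + 15/9 + 15/8 + 15/7 + 15/6 + 15/5 + 15/4 + 15/3 + 15/2 + 15/1 = 1195757/24024 ≈ 49.77.

49.77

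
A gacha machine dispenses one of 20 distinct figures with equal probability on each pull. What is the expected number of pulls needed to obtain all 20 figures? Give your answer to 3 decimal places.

After i distinct types are collected, each trial gives a new one with probability (20−i)/20, so the expected wait for the next new type is 20/(20−i).
E = 20/20 + 20/19 + 20/18 + 20/17 + 20/16 + 20/15 + 20/14 + 20/13 + 20/12 + 20/11 + 20/10 + 20/9 + 20/8 + 20/7 + 20/6 + 20/5 + 20/4 + 20/3 + 20/2 + 20/1 = 279175675/3879876 ≈ 71.955.

71.955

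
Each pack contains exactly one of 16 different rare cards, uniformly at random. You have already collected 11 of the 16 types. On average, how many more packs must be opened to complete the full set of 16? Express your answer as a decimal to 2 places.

36.53

Starting from 11 distinct types, each trial gives a new one with probability (16−i)/16 when i types are held, so the wait for the next new type is 16/(16−i).
E = 16/5 + 16/4 + 16/3 + 16/2 + 16/1 = 548/15 ≈ 36.53.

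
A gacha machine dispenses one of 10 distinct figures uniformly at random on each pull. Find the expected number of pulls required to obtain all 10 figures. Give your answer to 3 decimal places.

29.290

After i distinct types are collected, each trial gives a new one with probability (10−i)/10, so the expected wait for the next new type is 10/(10−i).
E = 10/10 + 10/9 + 10/8 + 10/7 + 10/6 + 10/5 + 10/4 + 10/3 + 10/2 + 10/1 = 7381/252 ≈ 29.290.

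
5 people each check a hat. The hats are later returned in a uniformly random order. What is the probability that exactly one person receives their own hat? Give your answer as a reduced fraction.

Choose which one is fixed: C(5,1) = 5 ways.
The remaining 4 must have no fixed point: D(4) = 9.
P = 5·9/120 = 3/8.

3/8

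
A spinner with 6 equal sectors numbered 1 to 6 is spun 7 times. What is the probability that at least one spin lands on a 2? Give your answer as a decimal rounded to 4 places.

0.7209

P(no spin lands on a 2) = (5/6)^7 ≈ 0.2791.
P(at least one) = 1 − 0.2791 = 0.7209.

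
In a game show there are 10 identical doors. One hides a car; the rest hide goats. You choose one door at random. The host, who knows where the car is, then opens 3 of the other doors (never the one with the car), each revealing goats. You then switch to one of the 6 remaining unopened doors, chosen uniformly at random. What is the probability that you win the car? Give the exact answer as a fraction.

Your original door holds the car with probability 1/10, so the other 9 collectively hold it with probability 9/10.
The host can always find 3 empty doors to open, so the reveals don't change that 9/10; it is now spread over the 6 remaining unopened doors.
P(win by switching) = (9/10) · (1/6) = 3/20.

3/20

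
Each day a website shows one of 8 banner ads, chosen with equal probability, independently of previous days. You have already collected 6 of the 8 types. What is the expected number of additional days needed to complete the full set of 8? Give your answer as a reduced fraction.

Starting from 6 distinct types, each trial gives a new one with probability (8−i)/8 when i types are held, so the wait for the next new type is 8/(8−i).
E = 8/2 + 8/1 = 12.

12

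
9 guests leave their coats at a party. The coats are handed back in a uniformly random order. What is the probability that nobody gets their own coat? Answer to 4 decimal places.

This is the derangement probability: permutations of 9 with no fixed point.
D(9) = 9! · (1 − 1/1! + 1/2! − ··· + (−1)^9/9!) = 133496.
P = 133496/362880 = 16687/45360 ≈ 0.3679.

0.3679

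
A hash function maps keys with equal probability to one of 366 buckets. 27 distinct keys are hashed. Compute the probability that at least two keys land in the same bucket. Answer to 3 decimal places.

It's easier to compute the probability that all 27 are distinct.
P(all distinct) = 366/366 · 365/366 · ··· · 340/366 ≈ 0.374.
So the probability of at least one match is 1 − 0.374 = 0.626.

0.626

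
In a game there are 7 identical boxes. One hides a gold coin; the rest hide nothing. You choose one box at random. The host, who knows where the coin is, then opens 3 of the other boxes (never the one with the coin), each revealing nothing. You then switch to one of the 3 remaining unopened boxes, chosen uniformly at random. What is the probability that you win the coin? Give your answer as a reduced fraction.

2/7

Your original box holds the coin with probability 1/7, so the other 6 collectively hold it with probability 6/7.
The host can always find 3 empty boxes to open, so the reveals don't change that 6/7; it is now spread over the 3 remaining unopened boxes.
P(win by switching) = (6/7) · (1/3) = 2/7.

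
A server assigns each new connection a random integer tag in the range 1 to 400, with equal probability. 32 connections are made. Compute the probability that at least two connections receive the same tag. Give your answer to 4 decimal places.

It's easier to compute the probability that all 32 are distinct.
P(all distinct) = 400/400 · 399/400 · ··· · 369/400 ≈ 0.2797.
So the probability of at least one match is 1 − 0.2797 = 0.7203.

0.7203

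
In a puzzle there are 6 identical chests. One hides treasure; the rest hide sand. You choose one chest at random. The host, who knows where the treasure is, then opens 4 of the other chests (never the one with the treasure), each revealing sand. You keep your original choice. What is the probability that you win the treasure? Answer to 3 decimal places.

0.167

The host can always open 4 empty chests regardless of your choice, so the reveals give no information about your original chest.
P(win by staying) = 1/6 ≈ 0.167.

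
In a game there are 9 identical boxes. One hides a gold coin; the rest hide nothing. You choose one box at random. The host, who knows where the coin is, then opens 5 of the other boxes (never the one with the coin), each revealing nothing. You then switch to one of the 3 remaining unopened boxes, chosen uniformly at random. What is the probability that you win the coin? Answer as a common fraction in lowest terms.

8/27

Your original box holds the coin with probability 1/9, so the other 8 collectively hold it with probability 8/9.
The host can always find 5 empty boxes to open, so the reveals don't change that 8/9; it is now spread over the 3 remaining unopened boxes.
P(win by switching) = (8/9) · (1/3) = 8/27.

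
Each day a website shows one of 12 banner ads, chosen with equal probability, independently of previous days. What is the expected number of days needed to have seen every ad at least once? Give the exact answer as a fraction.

After i distinct types are collected, each trial gives a new one with probability (12−i)/12, so the expected wait for the next new type is 12/(12−i).
E = 12/12 + 12/11 + 12/10 + 12/9 + 12/8 + 12/7 + 12/6 + 12/5 + 12/4 + 12/3 + 12/2 + 12/1 = 86021/2310.

86021/2310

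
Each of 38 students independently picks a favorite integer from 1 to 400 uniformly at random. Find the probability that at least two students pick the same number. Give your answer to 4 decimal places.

It's easier to compute the probability that all 38 are distinct.
P(all distinct) = 400/400 · 399/400 · ··· · 363/400 ≈ 0.1628.
So the probability of at least one match is 1 − 0.1628 = 0.8372.

0.8372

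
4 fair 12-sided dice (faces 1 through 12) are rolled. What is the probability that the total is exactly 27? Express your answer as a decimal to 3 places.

0.055

There are 12^4 = 20736 equally likely outcomes.
The number of ordered 4-tuples from {1,…,12} summing to 27 is 1144.
P(sum = 27) = 1144/20736 = 143/2592 ≈ 0.055.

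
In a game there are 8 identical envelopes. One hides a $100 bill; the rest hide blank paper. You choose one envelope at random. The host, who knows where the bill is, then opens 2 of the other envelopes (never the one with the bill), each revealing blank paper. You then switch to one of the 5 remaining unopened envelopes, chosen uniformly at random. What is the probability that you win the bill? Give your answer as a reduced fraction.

7/40

Your original envelope holds the bill with probability 1/8, so the other 7 collectively hold it with probability 7/8.
The host can always find 2 empty envelopes to open, so the reveals don't change that 7/8; it is now spread over the 5 remaining unopened envelopes.
P(win by switching) = (7/8) · (1/5) = 7/40.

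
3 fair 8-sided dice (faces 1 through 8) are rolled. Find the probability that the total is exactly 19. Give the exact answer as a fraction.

21/512

There are 8^3 = 512 equally likely outcomes.
The number of ordered 3-tuples from {1,…,8} summing to 19 is 21.
P(sum = 19) = 21/512.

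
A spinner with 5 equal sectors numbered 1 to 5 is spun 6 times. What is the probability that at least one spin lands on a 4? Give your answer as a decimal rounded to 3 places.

0.738

P(no spin lands on a 4) = (4/5)^6 ≈ 0.262.
P(at least one) = 1 − 0.262 = 0.738.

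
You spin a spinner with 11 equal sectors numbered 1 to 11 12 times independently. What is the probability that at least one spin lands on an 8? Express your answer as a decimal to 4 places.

P(no spin lands on an 8) = (10/11)^12 ≈ 0.3186.
P(at least one) = 1 − 0.3186 = 0.6814.

0.6814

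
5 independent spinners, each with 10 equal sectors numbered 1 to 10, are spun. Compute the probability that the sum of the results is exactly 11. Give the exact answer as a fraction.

There are 10^5 = 100000 equally likely outcomes.
The number of ordered 5-tuples from {1,…,10} summing to 11 is 210.
P(sum = 11) = 210/100000 = 21/10000.

21/10000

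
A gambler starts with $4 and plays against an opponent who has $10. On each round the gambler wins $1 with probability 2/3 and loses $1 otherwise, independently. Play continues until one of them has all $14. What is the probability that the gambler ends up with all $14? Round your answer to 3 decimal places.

0.938

Let r = q/p = (1/3)/(2/3) = 1/2. The recurrence P(i) = p·P(i+1) + q·P(i−1) with P(0)=0, P(14)=1 gives P(i) = (1 − r^i)/(1 − r^14).
P(4) = (1 − (1/2)^4) / (1 − (1/2)^14) = 5120/5461 ≈ 0.938.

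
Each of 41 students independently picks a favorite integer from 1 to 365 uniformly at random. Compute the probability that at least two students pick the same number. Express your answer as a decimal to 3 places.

0.903

It's easier to compute the probability that all 41 are distinct.
P(all distinct) = 365/365 · 364/365 · ··· · 325/365 ≈ 0.097.
So the probability of at least one match is 1 − 0.097 = 0.903.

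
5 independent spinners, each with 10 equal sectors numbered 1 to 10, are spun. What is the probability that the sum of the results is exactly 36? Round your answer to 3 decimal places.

0.027

There are 10^5 = 100000 equally likely outcomes.
The number of ordered 5-tuples from {1,…,10} summing to 36 is 2710.
P(sum = 36) = 2710/100000 = 271/10000 ≈ 0.027.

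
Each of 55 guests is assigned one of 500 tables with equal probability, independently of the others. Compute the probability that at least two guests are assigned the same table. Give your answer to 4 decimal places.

0.9542

It's easier to compute the probability that all 55 are distinct.
P(all distinct) = 500/500 · 499/500 · ··· · 446/500 ≈ 0.0458.
So the probability of at least one match is 1 − 0.0458 = 0.9542.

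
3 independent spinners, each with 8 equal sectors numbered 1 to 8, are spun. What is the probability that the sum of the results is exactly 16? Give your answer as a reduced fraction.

21/256

There are 8^3 = 512 equally likely outcomes.
The number of ordered 3-tuples from {1,…,8} summing to 16 is 42.
P(sum = 16) = 42/512 = 21/256.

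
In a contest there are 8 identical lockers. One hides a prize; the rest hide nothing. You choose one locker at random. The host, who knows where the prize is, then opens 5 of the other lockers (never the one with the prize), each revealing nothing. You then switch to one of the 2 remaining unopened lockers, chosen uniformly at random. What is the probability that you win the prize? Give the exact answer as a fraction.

7/16

Your original locker holds the prize with probability 1/8, so the other 7 collectively hold it with probability 7/8.
The host can always find 5 empty lockers to open, so the reveals don't change that 7/8; it is now spread over the 2 remaining unopened lockers.
P(win by switching) = (7/8) · (1/2) = 7/16.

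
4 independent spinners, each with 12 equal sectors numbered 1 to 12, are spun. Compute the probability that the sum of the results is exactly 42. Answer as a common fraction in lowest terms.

7/1728

There are 12^4 = 20736 equally likely outcomes.
The number of ordered 4-tuples from {1,…,12} summing to 42 is 84.
P(sum = 42) = 84/20736 = 7/1728.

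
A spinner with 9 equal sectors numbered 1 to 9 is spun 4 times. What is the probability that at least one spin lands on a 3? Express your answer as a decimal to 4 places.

P(no spin lands on a 3) = (8/9)^4 ≈ 0.6243.
P(at least one) = 1 − 0.6243 = 0.3757.

0.3757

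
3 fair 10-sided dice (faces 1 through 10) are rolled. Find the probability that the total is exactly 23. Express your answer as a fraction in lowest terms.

There are 10^3 = 1000 equally likely outcomes.
The number of ordered 3-tuples from {1,…,10} summing to 23 is 36.
P(sum = 23) = 36/1000 = 9/250.

9/250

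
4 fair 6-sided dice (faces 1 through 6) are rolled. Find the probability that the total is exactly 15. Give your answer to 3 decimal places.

There are 6^4 = 1296 equally likely outcomes.
The number of ordered 4-tuples from {1,…,6} summing to 15 is 140.
P(sum = 15) = 140/1296 = 35/324 ≈ 0.108.

0.108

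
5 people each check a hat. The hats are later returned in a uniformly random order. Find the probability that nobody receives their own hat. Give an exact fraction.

This is the derangement probability: permutations of 5 with no fixed point.
D(5) = 5! · (1 − 1/1! + 1/2! − ··· + (−1)^5/5!) = 44.
P = 44/120 = 11/30.

11/30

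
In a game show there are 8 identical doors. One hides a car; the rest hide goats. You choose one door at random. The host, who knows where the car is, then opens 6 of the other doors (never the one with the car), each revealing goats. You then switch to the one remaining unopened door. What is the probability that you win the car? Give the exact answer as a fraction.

7/8

Your original door holds the car with probability 1/8, so the other 7 collectively hold it with probability 7/8.
The host can always find 6 empty doors to open, so the reveals don't change that 7/8; it is now spread over the 1 remaining unopened door.
P(win by switching) = (7/8) · (1/1) = 7/8.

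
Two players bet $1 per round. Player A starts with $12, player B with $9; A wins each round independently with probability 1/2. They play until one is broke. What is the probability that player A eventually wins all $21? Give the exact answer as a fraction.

With a fair step, P(i) = ½P(i−1) + ½P(i+1) with P(0)=0, P(21)=1 has the linear solution P(i) = i/21.
P(12) = 12/21 = 4/7.

4/7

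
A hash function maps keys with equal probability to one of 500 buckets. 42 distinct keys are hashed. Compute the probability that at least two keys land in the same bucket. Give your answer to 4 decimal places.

0.8300

It's easier to compute the probability that all 42 are distinct.
P(all distinct) = 500/500 · 499/500 · ··· · 459/500 ≈ 0.1700.
So the probability of at least one match is 1 − 0.1700 = 0.8300.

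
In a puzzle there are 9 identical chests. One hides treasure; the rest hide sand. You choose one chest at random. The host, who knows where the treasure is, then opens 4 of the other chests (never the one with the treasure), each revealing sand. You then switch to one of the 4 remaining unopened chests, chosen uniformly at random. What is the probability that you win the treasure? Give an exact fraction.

2/9

Your original chest holds the treasure with probability 1/9, so the other 8 collectively hold it with probability 8/9.
The host can always find 4 empty chests to open, so the reveals don't change that 8/9; it is now spread over the 4 remaining unopened chests.
P(win by switching) = (8/9) · (1/4) = 2/9.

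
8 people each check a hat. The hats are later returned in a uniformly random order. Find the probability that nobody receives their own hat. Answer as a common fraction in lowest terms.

This is the derangement probability: permutations of 8 with no fixed point.
D(8) = 8! · (1 − 1/1! + 1/2! − ··· + (−1)^8/8!) = 14833.
P = 14833/40320 = 2119/5760.

2119/5760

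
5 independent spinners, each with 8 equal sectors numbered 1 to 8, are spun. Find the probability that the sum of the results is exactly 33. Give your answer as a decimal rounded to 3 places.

There are 8^5 = 32768 equally likely outcomes.
The number of ordered 5-tuples from {1,…,8} summing to 33 is 330.
P(sum = 33) = 330/32768 = 165/16384 ≈ 0.010.

0.010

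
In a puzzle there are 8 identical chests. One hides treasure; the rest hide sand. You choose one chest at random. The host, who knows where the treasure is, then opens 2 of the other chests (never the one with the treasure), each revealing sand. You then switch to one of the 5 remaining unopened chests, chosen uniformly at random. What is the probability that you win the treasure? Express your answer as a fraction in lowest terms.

Your original chest holds the treasure with probability 1/8, so the other 7 collectively hold it with probability 7/8.
The host can always find 2 empty chests to open, so the reveals don't change that 7/8; it is now spread over the 5 remaining unopened chests.
P(win by switching) = (7/8) · (1/5) = 7/40.

7/40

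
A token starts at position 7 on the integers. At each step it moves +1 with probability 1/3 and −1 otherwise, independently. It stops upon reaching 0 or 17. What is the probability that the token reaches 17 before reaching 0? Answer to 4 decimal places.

0.0010

Let r = q/p = (2/3)/(1/3) = 2. The recurrence P(i) = p·P(i+1) + q·P(i−1) with P(0)=0, P(17)=1 gives P(i) = (1 − r^i)/(1 − r^17).
P(7) = (1 − (2)^7) / (1 − (2)^17) = 127/131071 ≈ 0.0010.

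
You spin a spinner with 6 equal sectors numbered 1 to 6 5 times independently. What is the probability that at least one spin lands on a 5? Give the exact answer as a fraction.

P(no spin lands on a 5) = (5/6)^5 = 3125/7776.
P(at least one) = 1 − 3125/7776 = 4651/7776.

4651/7776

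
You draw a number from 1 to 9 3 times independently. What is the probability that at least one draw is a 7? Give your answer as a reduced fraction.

P(no draw is a 7) = (8/9)^3 = 512/729.
P(at least one) = 1 − 512/729 = 217/729.

217/729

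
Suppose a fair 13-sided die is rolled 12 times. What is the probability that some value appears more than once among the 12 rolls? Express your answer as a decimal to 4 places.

P(all 12 different) = 13/13 · 12/13 · ··· · 2/13 ≈ 0.0003.
P(at least two equal) = 1 − 0.0003 = 0.9997.

0.9997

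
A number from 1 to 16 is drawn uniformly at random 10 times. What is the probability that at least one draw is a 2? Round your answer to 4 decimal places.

0.4755

P(no draw is a 2) = (15/16)^10 ≈ 0.5245.
P(at least one) = 1 − 0.5245 = 0.4755.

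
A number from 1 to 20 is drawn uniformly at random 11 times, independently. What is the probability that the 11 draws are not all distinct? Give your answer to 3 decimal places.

0.967

P(all 11 different) = 20/20 · 19/20 · ··· · 10/20 ≈ 0.033.
P(at least two equal) = 1 − 0.033 = 0.967.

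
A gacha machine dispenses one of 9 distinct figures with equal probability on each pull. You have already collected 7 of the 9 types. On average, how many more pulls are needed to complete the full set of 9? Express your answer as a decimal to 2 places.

13.50

Starting from 7 distinct types, each trial gives a new one with probability (9−i)/9 when i types are held, so the wait for the next new type is 9/(9−i).
E = 9/2 + 9/1 = 27/2 ≈ 13.50.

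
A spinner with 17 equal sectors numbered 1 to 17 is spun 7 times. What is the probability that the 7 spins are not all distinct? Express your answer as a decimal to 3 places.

P(all 7 different) = 17/17 · 16/17 · ··· · 11/17 ≈ 0.239.
P(at least two equal) = 1 − 0.239 = 0.761.

0.761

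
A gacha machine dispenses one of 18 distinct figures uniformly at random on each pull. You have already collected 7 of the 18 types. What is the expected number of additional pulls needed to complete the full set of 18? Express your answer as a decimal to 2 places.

54.36

Starting from 7 distinct types, each trial gives a new one with probability (18−i)/18 when i types are held, so the wait for the next new type is 18/(18−i).
E = 18/11 + 18/10 + 18/9 + 18/8 + 18/7 + 18/6 + 18/5 + 18/4 + 18/3 + 18/2 + 18/1 = 83711/1540 ≈ 54.36.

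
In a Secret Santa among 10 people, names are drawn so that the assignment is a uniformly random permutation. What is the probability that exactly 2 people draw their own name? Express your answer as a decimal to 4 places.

Choose which 2 of the 10 are fixed: C(10,2) = 45 ways.
The remaining 8 must have no fixed point: D(8) = 14833.
P = 45·14833/3628800 = 2119/11520 ≈ 0.1839.

0.1839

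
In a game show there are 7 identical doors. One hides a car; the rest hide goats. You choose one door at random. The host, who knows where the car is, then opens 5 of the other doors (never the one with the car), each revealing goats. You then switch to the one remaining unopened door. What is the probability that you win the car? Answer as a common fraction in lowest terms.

6/7

Your original door holds the car with probability 1/7, so the other 6 collectively hold it with probability 6/7.
The host can always find 5 empty doors to open, so the reveals don't change that 6/7; it is now spread over the 1 remaining unopened door.
P(win by switching) = (6/7) · (1/1) = 6/7.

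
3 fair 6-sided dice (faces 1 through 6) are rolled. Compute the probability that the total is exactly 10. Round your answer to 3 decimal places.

0.125

There are 6^3 = 216 equally likely outcomes.
The number of ordered 3-tuples from {1,…,6} summing to 10 is 27.
P(sum = 10) = 27/216 = 1/8 ≈ 0.125.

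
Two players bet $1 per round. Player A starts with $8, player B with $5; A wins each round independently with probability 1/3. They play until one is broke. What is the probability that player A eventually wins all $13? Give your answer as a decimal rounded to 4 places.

Let r = q/p = (2/3)/(1/3) = 2. The recurrence P(i) = p·P(i+1) + q·P(i−1) with P(0)=0, P(13)=1 gives P(i) = (1 − r^i)/(1 − r^13).
P(8) = (1 − (2)^8) / (1 − (2)^13) = 255/8191 ≈ 0.0311.

0.0311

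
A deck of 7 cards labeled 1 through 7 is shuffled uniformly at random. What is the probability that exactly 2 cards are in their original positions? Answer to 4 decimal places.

0.1833

Choose which 2 of the 7 are fixed: C(7,2) = 21 ways.
The remaining 5 must have no fixed point: D(5) = 44.
P = 21·44/5040 = 11/60 ≈ 0.1833.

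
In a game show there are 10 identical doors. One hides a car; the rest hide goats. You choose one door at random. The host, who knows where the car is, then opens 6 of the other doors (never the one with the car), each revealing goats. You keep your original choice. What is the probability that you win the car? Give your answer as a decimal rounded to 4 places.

The host can always open 6 empty doors regardless of your choice, so the reveals give no information about your original door.
P(win by staying) = 1/10 ≈ 0.1000.

0.1000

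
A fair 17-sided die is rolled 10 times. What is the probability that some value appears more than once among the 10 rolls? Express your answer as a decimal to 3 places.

0.965

P(all 10 different) = 17/17 · 16/17 · ··· · 8/17 ≈ 0.035.
P(at least two equal) = 1 − 0.035 = 0.965.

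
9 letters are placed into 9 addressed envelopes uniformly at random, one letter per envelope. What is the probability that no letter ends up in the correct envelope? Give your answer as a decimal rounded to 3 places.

This is the derangement probability: permutations of 9 with no fixed point.
D(9) = 9! · (1 − 1/1! + 1/2! − ··· + (−1)^9/9!) = 133496.
P = 133496/362880 = 16687/45360 ≈ 0.368.

0.368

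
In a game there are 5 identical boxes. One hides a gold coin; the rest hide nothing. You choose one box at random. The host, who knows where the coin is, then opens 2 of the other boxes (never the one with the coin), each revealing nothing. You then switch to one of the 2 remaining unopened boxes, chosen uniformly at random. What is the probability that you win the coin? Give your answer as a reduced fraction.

Your original box holds the coin with probability 1/5, so the other 4 collectively hold it with probability 4/5.
The host can always find 2 empty boxes to open, so the reveals don't change that 4/5; it is now spread over the 2 remaining unopened boxes.
P(win by switching) = (4/5) · (1/2) = 2/5.

2/5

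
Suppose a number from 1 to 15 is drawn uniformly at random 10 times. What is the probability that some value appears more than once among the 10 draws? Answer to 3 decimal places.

0.981

P(all 10 different) = 15/15 · 14/15 · ··· · 6/15 ≈ 0.019.
P(at least two equal) = 1 − 0.019 = 0.981.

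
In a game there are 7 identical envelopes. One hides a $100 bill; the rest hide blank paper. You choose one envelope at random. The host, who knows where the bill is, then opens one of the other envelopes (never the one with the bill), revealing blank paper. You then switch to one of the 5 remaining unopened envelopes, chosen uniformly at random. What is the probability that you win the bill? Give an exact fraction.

6/35

Your original envelope holds the bill with probability 1/7, so the other 6 collectively hold it with probability 6/7.
The host can always find an empty envelope to open, so this doesn't change that 6/7; it is now spread over the 5 remaining unopened envelopes.
P(win by switching) = (6/7) · (1/5) = 6/35.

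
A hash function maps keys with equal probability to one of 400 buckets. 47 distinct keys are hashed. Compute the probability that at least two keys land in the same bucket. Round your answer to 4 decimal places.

It's easier to compute the probability that all 47 are distinct.
P(all distinct) = 400/400 · 399/400 · ··· · 354/400 ≈ 0.0600.
So the probability of at least one match is 1 − 0.0600 = 0.9400.

0.9400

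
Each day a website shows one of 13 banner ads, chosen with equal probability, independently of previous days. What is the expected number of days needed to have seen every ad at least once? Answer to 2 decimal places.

41.34

After i distinct types are collected, each trial gives a new one with probability (13−i)/13, so the expected wait for the next new type is 13/(13−i).
E = 13/13 + 13/12 + 13/11 + 13/10 + 13/9 + 13/8 + 13/7 + 13/6 + 13/5 + 13/4 + 13/3 + 13/2 + 13/1 = 1145993/27720 ≈ 41.34.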